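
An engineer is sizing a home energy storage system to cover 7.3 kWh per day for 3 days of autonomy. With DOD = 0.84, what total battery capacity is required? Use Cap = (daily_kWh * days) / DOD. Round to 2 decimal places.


Total energy needed = daily * days = 7.3 * 3 = 21.9 kWh
Account for depth of discharge:
  Cap = total_energy / DOD = 21.9 / 0.84
  Cap = 26.07 kWh

26.07


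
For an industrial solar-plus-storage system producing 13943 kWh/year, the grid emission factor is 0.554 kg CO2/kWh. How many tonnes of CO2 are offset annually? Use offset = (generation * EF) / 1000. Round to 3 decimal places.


CO2 offset in kg = generation * emission_factor
CO2 offset = 13943 * 0.554 = 7724.42 kg
Convert to tonnes:
  CO2 offset = 7724.42 / 1000 = 7.724 tonnes

7.724


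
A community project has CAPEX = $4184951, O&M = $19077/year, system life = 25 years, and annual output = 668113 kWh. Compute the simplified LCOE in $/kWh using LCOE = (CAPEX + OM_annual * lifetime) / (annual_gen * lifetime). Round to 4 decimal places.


Total cost = CAPEX + OM * lifetime = 4184951 + 19077 * 25 = 4184951 + 476925 = 4661876
Total generation = annual * lifetime = 668113 * 25 = 16702825 kWh
LCOE = 4661876 / 16702825
LCOE = 0.2791 $/kWh

0.2791


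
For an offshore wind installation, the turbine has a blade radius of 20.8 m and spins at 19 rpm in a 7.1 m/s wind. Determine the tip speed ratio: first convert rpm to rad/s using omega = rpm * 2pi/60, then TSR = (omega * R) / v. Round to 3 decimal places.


Convert rotational speed to rad/s:
  omega = 19 * 2 * pi / 60 = 1.9897 rad/s
Compute tip speed:
  v_tip = omega * R = 1.9897 * 20.8 = 41.385 m/s
Tip speed ratio:
  TSR = v_tip / v_wind = 41.385 / 7.1 = 5.829

5.829


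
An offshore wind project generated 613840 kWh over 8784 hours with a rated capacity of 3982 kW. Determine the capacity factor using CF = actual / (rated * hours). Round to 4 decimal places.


Capacity factor = actual output / maximum possible output
Maximum possible = rated * hours = 3982 * 8784 = 34977888 kWh
CF = 613840 / 34977888
CF = 0.0175

0.0175


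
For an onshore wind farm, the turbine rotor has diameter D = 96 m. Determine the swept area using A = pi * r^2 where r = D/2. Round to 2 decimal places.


Compute the rotor radius:
  r = D / 2 = 96 / 2 = 48.0 m
Calculate swept area:
  A = pi * r^2 = pi * 48.0^2
  A = 7238.23 m^2

7238.23


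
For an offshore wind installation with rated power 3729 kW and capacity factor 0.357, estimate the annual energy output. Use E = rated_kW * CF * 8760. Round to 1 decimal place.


Annual energy = rated_kW * capacity_factor * hours_per_year
Given: P_rated = 3729 kW, CF = 0.357, hours = 8760
E = 3729 * 0.357 * 8760
E = 11661776.3 kWh

11661776.3


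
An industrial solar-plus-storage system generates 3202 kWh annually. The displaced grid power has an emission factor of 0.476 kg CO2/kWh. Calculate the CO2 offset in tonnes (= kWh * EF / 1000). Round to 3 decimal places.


CO2 offset in kg = generation * emission_factor
CO2 offset = 3202 * 0.476 = 1524.15 kg
Convert to tonnes:
  CO2 offset = 1524.15 / 1000 = 1.524 tonnes

1.524


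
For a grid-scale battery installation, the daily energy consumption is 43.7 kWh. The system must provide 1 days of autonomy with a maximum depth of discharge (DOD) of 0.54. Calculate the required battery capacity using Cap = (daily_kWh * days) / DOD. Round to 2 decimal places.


Total energy needed = daily * days = 43.7 * 1 = 43.7 kWh
Account for depth of discharge:
  Cap = total_energy / DOD = 43.7 / 0.54
  Cap = 80.93 kWh

80.93


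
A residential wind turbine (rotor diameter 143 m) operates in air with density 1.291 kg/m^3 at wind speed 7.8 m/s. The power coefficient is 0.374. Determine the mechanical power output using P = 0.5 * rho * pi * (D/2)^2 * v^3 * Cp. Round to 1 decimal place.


Step 1 -- Compute swept area:
  A = pi * (D/2)^2 = pi * (143/2)^2 = 16060.61 m^2
Step 2 -- Apply wind power equation:
  P = 0.5 * rho * A * v^3 * Cp
  v^3 = 7.8^3 = 474.552
  P = 0.5 * 1.291 * 16060.61 * 474.552 * 0.374
  P = 1839982.2 W

1839982.2


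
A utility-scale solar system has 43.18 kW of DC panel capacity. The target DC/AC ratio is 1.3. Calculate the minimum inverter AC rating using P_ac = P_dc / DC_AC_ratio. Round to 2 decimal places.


The inverter AC capacity is determined by the DC/AC ratio.
Given: P_dc = 43.18 kW, DC/AC ratio = 1.3
P_ac = P_dc / ratio = 43.18 / 1.3
P_ac = 33.22 kW

33.22


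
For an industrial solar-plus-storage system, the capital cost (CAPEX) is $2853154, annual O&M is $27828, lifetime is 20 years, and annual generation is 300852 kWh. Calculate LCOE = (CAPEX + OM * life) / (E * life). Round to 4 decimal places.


Total cost = CAPEX + OM * lifetime = 2853154 + 27828 * 20 = 2853154 + 556560 = 3409714
Total generation = annual * lifetime = 300852 * 20 = 6017040 kWh
LCOE = 3409714 / 6017040
LCOE = 0.5667 $/kWh

0.5667


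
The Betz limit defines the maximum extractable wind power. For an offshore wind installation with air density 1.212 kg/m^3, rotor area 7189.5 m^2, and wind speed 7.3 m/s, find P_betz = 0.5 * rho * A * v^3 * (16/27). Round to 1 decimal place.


The Betz coefficient Cp_max = 16/27 = 0.5926
v^3 = 7.3^3 = 389.017
P_betz = 0.5 * rho * A * v^3 * Cp_max
P_betz = 0.5 * 1.212 * 7189.5 * 389.017 * 0.5926
P_betz = 1004375.5 W

1004375.5


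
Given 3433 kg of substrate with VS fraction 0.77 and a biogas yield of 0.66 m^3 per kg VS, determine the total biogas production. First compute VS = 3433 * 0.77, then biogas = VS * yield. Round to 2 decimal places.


Compute volatile solids:
  VS = mass * VS_fraction = 3433 * 0.77 = 2643.41 kg
Calculate biogas volume:
  Biogas = VS * specific_yield = 2643.41 * 0.66
  Biogas = 1744.65 m^3

1744.65


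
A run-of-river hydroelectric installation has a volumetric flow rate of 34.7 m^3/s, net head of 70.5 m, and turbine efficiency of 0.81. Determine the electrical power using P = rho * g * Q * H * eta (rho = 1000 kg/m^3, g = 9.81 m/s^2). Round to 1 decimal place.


Apply the hydropower formula P = rho * g * Q * H * eta
rho * g = 1000 * 9.81 = 9810.0
P = 9810.0 * 34.7 * 70.5 * 0.81
P = 19438941.7 W

19438941.7


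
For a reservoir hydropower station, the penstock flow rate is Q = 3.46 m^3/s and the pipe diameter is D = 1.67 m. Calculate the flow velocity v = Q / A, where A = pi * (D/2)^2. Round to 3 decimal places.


Compute pipe cross-sectional area:
  A = pi * (D/2)^2 = pi * (1.67/2)^2 = 2.1904 m^2
Calculate velocity:
  v = Q / A = 3.46 / 2.1904
  v = 1.580 m/s

1.580


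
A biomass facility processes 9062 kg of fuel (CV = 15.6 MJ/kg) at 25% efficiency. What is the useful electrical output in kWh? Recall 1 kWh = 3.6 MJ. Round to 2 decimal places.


Total energy = mass * CV = 9062 * 15.6 = 141367.2 MJ
Useful energy = total * eta = 141367.2 * 0.25 = 35341.8 MJ
Convert to kWh: 35341.8 / 3.6
Useful energy = 9817.17 kWh

9817.17


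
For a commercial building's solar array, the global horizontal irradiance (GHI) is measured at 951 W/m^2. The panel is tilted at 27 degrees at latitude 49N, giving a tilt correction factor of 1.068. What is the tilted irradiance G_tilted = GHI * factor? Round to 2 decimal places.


Identify the given values:
  GHI = 951 W/m^2, tilt correction factor = 1.068
Apply the formula G_tilted = GHI * factor:
  G_tilted = 951 * 1.068
  G_tilted = 1015.67 W/m^2

1015.67


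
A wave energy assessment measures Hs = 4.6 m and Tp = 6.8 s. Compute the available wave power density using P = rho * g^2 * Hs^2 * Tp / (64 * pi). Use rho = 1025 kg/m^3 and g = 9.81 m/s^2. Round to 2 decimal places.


Apply wave power formula:
  g^2 = 9.81^2 = 96.2361
  Hs^2 = 4.6^2 = 21.16
  Numerator = rho * g^2 * Hs^2 * Tp = 1025 * 96.2361 * 21.16 * 6.8 = 14193400.46
  Denominator = 64 * pi = 201.0619
  P = 14193400.46 / 201.0619 = 70592.18 W/m

70592.18


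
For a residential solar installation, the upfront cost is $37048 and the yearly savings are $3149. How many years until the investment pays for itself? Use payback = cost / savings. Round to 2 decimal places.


Simple payback period = initial cost / annual savings
Payback = 37048 / 3149
Payback = 11.77 years

11.77


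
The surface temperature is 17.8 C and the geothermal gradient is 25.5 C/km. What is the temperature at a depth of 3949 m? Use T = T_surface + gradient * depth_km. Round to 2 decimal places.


Convert depth to km: 3949 / 1000 = 3.949 km
Temperature increase = gradient * depth_km = 25.5 * 3.949 = 100.7 C
Temperature at depth = T_surface + delta_T = 17.8 + 100.7
T = 118.50 C

118.50


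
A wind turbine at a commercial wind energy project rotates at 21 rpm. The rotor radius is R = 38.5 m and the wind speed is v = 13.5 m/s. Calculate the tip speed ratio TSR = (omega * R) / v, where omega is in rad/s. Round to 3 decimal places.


Convert rotational speed to rad/s:
  omega = 21 * 2 * pi / 60 = 2.1991 rad/s
Compute tip speed:
  v_tip = omega * R = 2.1991 * 38.5 = 84.666 m/s
Tip speed ratio:
  TSR = v_tip / v_wind = 84.666 / 13.5 = 6.272

6.272


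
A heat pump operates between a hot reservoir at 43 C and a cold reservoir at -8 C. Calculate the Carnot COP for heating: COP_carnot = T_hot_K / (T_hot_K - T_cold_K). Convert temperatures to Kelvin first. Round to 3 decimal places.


Convert to Kelvin:
  T_hot = 43 + 273.15 = 316.15 K
  T_cold = -8 + 273.15 = 265.15 K
Apply Carnot COP formula:
  COP = T_hot_K / (T_hot_K - T_cold_K) = 316.15 / 51.0
  COP = 6.199

6.199


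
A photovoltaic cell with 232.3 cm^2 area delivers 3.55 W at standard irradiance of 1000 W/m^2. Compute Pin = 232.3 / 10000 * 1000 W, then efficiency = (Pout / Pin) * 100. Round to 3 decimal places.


First compute the input power:
  Pin = area_cm2 / 10000 * G = 232.3 / 10000 * 1000 = 23.23 W
Then compute efficiency:
  Efficiency = (Pout / Pin) * 100 = (3.55 / 23.23) * 100
  Efficiency = 15.282%

15.282


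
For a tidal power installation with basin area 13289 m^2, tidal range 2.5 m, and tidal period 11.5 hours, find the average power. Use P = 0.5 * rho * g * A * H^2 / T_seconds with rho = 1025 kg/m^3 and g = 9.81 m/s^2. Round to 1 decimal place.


Convert period to seconds: T = 11.5 * 3600 = 41400.0 s
H^2 = 2.5^2 = 6.25
P = 0.5 * rho * g * A * H^2 / T
P = 0.5 * 1025 * 9.81 * 13289 * 6.25 / 41400.0
P = 10086.4 W

10086.4


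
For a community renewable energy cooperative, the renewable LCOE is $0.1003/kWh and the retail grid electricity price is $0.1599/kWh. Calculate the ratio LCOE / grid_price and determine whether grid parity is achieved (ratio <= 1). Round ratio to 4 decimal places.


Compare LCOE to grid price:
  LCOE = $0.1003/kWh, Grid price = $0.1599/kWh
  Ratio = LCOE / grid_price = 0.1003 / 0.1599 = 0.6273
  Grid parity achieved (ratio <= 1)? yes

0.6273


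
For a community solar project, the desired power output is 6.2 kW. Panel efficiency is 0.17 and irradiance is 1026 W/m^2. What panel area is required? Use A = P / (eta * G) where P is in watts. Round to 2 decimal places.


Convert target power to watts: P = 6.2 * 1000 = 6200.0 W
Compute denominator: eta * G = 0.17 * 1026 = 174.42
Required area A = P / (eta * G) = 6200.0 / 174.42
A = 35.55 m^2

35.55


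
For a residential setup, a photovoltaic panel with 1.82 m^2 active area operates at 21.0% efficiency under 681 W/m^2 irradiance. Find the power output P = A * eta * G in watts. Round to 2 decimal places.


Use the solar power formula P = A * eta * G.
Given: A = 1.82 m^2, eta = 0.21, G = 681 W/m^2
P = 1.82 * 0.21 * 681
P = 260.28 W

260.28


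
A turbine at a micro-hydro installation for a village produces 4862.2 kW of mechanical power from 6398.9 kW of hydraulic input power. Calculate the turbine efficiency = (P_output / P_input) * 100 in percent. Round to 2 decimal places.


Turbine efficiency = (output power / input power) * 100
eta = (4862.2 / 6398.9) * 100
eta = 75.98%

75.98


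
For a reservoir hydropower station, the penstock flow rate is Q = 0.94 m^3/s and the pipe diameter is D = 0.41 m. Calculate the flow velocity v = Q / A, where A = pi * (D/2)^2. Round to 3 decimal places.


Compute pipe cross-sectional area:
  A = pi * (D/2)^2 = pi * (0.41/2)^2 = 0.132 m^2
Calculate velocity:
  v = Q / A = 0.94 / 0.132
  v = 7.120 m/s

7.120


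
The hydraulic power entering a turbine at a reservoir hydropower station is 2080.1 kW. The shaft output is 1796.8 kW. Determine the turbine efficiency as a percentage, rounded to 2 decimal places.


Turbine efficiency = (output power / input power) * 100
eta = (1796.8 / 2080.1) * 100
eta = 86.38%

86.38


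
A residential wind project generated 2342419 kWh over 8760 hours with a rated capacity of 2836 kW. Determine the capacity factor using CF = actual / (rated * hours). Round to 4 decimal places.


Capacity factor = actual output / maximum possible output
Maximum possible = rated * hours = 2836 * 8760 = 24843360 kWh
CF = 2342419 / 24843360
CF = 0.0943

0.0943


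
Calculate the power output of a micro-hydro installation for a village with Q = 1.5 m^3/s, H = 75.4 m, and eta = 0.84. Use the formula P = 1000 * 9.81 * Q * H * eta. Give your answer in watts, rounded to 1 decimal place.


Apply the hydropower formula P = rho * g * Q * H * eta
rho * g = 1000 * 9.81 = 9810.0
P = 9810.0 * 1.5 * 75.4 * 0.84
P = 931989.2 W

931989.2


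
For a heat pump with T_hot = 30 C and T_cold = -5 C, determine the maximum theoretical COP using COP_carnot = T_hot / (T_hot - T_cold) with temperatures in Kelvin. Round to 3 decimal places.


Convert to Kelvin:
  T_hot = 30 + 273.15 = 303.15 K
  T_cold = -5 + 273.15 = 268.15 K
Apply Carnot COP formula:
  COP = T_hot_K / (T_hot_K - T_cold_K) = 303.15 / 35.0
  COP = 8.661

8.661


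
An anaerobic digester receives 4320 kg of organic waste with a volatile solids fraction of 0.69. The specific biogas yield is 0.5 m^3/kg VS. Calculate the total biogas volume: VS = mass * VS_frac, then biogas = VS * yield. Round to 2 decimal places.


Compute volatile solids:
  VS = mass * VS_fraction = 4320 * 0.69 = 2980.8 kg
Calculate biogas volume:
  Biogas = VS * specific_yield = 2980.8 * 0.5
  Biogas = 1490.40 m^3

1490.40


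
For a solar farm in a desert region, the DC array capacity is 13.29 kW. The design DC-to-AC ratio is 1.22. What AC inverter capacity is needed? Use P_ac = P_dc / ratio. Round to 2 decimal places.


The inverter AC capacity is determined by the DC/AC ratio.
Given: P_dc = 13.29 kW, DC/AC ratio = 1.22
P_ac = P_dc / ratio = 13.29 / 1.22
P_ac = 10.89 kW

10.89


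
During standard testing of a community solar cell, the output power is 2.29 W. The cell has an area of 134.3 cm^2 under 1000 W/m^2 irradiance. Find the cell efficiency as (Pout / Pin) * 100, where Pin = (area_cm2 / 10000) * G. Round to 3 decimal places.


First compute the input power:
  Pin = area_cm2 / 10000 * G = 134.3 / 10000 * 1000 = 13.43 W
Then compute efficiency:
  Efficiency = (Pout / Pin) * 100 = (2.29 / 13.43) * 100
  Efficiency = 17.051%

17.051


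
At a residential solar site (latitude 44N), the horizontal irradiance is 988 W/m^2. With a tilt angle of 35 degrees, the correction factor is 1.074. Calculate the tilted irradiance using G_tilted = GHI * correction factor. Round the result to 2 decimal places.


Identify the given values:
  GHI = 988 W/m^2, tilt correction factor = 1.074
Apply the formula G_tilted = GHI * factor:
  G_tilted = 988 * 1.074
  G_tilted = 1061.11 W/m^2

1061.11


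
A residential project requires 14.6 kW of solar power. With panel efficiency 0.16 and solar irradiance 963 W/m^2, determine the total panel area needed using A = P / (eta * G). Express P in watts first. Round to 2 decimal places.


Convert target power to watts: P = 14.6 * 1000 = 14600.0 W
Compute denominator: eta * G = 0.16 * 963 = 154.08
Required area A = P / (eta * G) = 14600.0 / 154.08
A = 94.76 m^2

94.76


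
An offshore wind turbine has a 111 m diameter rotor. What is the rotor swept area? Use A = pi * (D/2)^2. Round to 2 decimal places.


Compute the rotor radius:
  r = D / 2 = 111 / 2 = 55.5 m
Calculate swept area:
  A = pi * r^2 = pi * 55.5^2
  A = 9676.89 m^2

9676.89


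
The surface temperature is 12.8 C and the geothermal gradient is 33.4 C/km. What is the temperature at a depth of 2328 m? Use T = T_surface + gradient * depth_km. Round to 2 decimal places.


Convert depth to km: 2328 / 1000 = 2.328 km
Temperature increase = gradient * depth_km = 33.4 * 2.328 = 77.76 C
Temperature at depth = T_surface + delta_T = 12.8 + 77.76
T = 90.56 C

90.56


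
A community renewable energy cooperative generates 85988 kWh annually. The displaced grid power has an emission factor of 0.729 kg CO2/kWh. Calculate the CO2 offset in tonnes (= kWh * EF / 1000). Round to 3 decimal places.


CO2 offset in kg = generation * emission_factor
CO2 offset = 85988 * 0.729 = 62685.25 kg
Convert to tonnes:
  CO2 offset = 62685.25 / 1000 = 62.685 tonnes

62.685


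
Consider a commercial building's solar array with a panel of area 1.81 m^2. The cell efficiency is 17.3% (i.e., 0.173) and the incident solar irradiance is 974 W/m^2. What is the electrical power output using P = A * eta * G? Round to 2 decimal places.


Use the solar power formula P = A * eta * G.
Given: A = 1.81 m^2, eta = 0.173, G = 974 W/m^2
P = 1.81 * 0.173 * 974
P = 304.99 W

304.99


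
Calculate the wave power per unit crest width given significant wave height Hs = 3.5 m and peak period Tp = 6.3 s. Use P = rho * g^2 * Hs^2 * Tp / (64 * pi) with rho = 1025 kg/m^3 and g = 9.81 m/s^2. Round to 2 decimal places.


Apply wave power formula:
  g^2 = 9.81^2 = 96.2361
  Hs^2 = 3.5^2 = 12.25
  Numerator = rho * g^2 * Hs^2 * Tp = 1025 * 96.2361 * 12.25 * 6.3 = 7612696.54
  Denominator = 64 * pi = 201.0619
  P = 7612696.54 / 201.0619 = 37862.45 W/m

37862.45


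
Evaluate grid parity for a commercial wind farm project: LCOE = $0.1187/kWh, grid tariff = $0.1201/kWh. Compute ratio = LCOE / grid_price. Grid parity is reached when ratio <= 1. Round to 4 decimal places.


Compare LCOE to grid price:
  LCOE = $0.1187/kWh, Grid price = $0.1201/kWh
  Ratio = LCOE / grid_price = 0.1187 / 0.1201 = 0.9883
  Grid parity achieved (ratio <= 1)? yes

0.9883


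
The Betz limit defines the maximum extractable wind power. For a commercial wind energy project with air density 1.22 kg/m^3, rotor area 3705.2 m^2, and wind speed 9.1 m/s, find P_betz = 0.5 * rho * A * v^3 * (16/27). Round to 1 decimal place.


The Betz coefficient Cp_max = 16/27 = 0.5926
v^3 = 9.1^3 = 753.571
P_betz = 0.5 * rho * A * v^3 * Cp_max
P_betz = 0.5 * 1.22 * 3705.2 * 753.571 * 0.5926
P_betz = 1009303.7 W

1009303.7


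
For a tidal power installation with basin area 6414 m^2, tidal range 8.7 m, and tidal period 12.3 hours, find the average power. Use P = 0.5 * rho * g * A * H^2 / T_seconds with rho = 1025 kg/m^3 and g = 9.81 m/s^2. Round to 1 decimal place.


Convert period to seconds: T = 12.3 * 3600 = 44280.0 s
H^2 = 8.7^2 = 75.69
P = 0.5 * rho * g * A * H^2 / T
P = 0.5 * 1025 * 9.81 * 6414 * 75.69 / 44280.0
P = 55121.7 W

55121.7


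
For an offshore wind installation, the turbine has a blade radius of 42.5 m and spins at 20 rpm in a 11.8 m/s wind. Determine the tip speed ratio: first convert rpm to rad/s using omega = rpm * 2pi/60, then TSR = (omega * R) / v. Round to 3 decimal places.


Convert rotational speed to rad/s:
  omega = 20 * 2 * pi / 60 = 2.0944 rad/s
Compute tip speed:
  v_tip = omega * R = 2.0944 * 42.5 = 89.012 m/s
Tip speed ratio:
  TSR = v_tip / v_wind = 89.012 / 11.8 = 7.543

7.543


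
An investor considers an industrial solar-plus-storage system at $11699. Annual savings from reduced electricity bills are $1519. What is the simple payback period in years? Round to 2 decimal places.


Simple payback period = initial cost / annual savings
Payback = 11699 / 1519
Payback = 7.70 years

7.70


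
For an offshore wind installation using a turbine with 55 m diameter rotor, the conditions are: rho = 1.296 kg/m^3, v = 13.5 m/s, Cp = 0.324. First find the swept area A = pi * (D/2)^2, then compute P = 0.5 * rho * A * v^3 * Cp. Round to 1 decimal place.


Step 1 -- Compute swept area:
  A = pi * (D/2)^2 = pi * (55/2)^2 = 2375.83 m^2
Step 2 -- Apply wind power equation:
  P = 0.5 * rho * A * v^3 * Cp
  v^3 = 13.5^3 = 2460.375
  P = 0.5 * 1.296 * 2375.83 * 2460.375 * 0.324
  P = 1227260.0 W

1227260.0


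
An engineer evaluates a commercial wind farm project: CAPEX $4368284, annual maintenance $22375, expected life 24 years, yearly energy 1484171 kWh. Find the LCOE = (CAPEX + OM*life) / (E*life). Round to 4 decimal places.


Total cost = CAPEX + OM * lifetime = 4368284 + 22375 * 24 = 4368284 + 537000 = 4905284
Total generation = annual * lifetime = 1484171 * 24 = 35620104 kWh
LCOE = 4905284 / 35620104
LCOE = 0.1377 $/kWh

0.1377


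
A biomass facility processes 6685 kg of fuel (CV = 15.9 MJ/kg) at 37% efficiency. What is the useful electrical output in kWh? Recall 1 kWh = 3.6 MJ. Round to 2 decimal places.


Total energy = mass * CV = 6685 * 15.9 = 106291.5 MJ
Useful energy = total * eta = 106291.5 * 0.37 = 39327.86 MJ
Convert to kWh: 39327.86 / 3.6
Useful energy = 10924.40 kWh

10924.40


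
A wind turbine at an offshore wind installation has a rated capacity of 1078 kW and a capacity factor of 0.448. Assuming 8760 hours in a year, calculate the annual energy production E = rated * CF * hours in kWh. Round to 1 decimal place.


Annual energy = rated_kW * capacity_factor * hours_per_year
Given: P_rated = 1078 kW, CF = 0.448, hours = 8760
E = 1078 * 0.448 * 8760
E = 4230589.4 kWh

4230589.4


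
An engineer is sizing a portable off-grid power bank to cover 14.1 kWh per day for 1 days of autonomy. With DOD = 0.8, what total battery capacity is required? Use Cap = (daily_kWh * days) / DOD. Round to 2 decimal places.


Total energy needed = daily * days = 14.1 * 1 = 14.1 kWh
Account for depth of discharge:
  Cap = total_energy / DOD = 14.1 / 0.8
  Cap = 17.63 kWh

17.63


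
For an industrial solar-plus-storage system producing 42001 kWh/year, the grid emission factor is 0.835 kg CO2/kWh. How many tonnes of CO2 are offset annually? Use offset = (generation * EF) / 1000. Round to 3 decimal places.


CO2 offset in kg = generation * emission_factor
CO2 offset = 42001 * 0.835 = 35070.84 kg
Convert to tonnes:
  CO2 offset = 35070.84 / 1000 = 35.071 tonnes

35.071


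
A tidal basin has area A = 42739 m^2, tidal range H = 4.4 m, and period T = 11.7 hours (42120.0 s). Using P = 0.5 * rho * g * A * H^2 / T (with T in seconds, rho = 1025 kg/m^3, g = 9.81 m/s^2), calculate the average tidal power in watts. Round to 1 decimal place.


Convert period to seconds: T = 11.7 * 3600 = 42120.0 s
H^2 = 4.4^2 = 19.36
P = 0.5 * rho * g * A * H^2 / T
P = 0.5 * 1025 * 9.81 * 42739 * 19.36 / 42120.0
P = 98765.3 W

98765.3


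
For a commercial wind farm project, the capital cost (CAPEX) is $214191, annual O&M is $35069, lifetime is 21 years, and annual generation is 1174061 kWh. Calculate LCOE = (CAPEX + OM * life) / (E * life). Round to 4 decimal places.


Total cost = CAPEX + OM * lifetime = 214191 + 35069 * 21 = 214191 + 736449 = 950640
Total generation = annual * lifetime = 1174061 * 21 = 24655281 kWh
LCOE = 950640 / 24655281
LCOE = 0.0386 $/kWh

0.0386


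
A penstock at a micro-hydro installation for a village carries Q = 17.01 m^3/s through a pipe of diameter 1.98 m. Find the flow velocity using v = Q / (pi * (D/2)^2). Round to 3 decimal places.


Compute pipe cross-sectional area:
  A = pi * (D/2)^2 = pi * (1.98/2)^2 = 3.0791 m^2
Calculate velocity:
  v = Q / A = 17.01 / 3.0791
  v = 5.524 m/s

5.524


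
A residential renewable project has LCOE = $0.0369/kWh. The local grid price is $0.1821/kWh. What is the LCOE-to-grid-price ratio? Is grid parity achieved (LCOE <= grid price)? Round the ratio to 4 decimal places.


Compare LCOE to grid price:
  LCOE = $0.0369/kWh, Grid price = $0.1821/kWh
  Ratio = LCOE / grid_price = 0.0369 / 0.1821 = 0.2026
  Grid parity achieved (ratio <= 1)? yes

0.2026


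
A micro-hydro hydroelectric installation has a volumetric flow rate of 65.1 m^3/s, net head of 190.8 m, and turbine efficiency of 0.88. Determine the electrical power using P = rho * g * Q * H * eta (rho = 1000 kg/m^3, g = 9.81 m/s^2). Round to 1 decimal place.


Apply the hydropower formula P = rho * g * Q * H * eta
rho * g = 1000 * 9.81 = 9810.0
P = 9810.0 * 65.1 * 190.8 * 0.88
P = 107228699.4 W

107228699.4


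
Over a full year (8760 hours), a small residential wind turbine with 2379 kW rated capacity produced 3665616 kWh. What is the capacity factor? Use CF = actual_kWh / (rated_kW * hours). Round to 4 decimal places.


Capacity factor = actual output / maximum possible output
Maximum possible = rated * hours = 2379 * 8760 = 20840040 kWh
CF = 3665616 / 20840040
CF = 0.1759

0.1759


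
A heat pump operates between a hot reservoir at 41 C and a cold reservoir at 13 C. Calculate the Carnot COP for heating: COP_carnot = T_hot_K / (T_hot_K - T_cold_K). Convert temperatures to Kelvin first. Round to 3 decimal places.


Convert to Kelvin:
  T_hot = 41 + 273.15 = 314.15 K
  T_cold = 13 + 273.15 = 286.15 K
Apply Carnot COP formula:
  COP = T_hot_K / (T_hot_K - T_cold_K) = 314.15 / 28.0
  COP = 11.220

11.220


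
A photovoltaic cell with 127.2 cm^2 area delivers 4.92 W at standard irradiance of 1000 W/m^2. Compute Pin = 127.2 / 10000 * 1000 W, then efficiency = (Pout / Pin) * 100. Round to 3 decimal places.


First compute the input power:
  Pin = area_cm2 / 10000 * G = 127.2 / 10000 * 1000 = 12.72 W
Then compute efficiency:
  Efficiency = (Pout / Pin) * 100 = (4.92 / 12.72) * 100
  Efficiency = 38.679%

38.679


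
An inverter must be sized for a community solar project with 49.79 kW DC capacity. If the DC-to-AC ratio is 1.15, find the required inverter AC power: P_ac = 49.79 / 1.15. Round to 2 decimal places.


The inverter AC capacity is determined by the DC/AC ratio.
Given: P_dc = 49.79 kW, DC/AC ratio = 1.15
P_ac = P_dc / ratio = 49.79 / 1.15
P_ac = 43.30 kW

43.30


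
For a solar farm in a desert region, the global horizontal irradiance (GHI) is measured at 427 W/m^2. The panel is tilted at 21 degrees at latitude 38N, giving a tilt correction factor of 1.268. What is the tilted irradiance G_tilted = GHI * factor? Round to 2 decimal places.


Identify the given values:
  GHI = 427 W/m^2, tilt correction factor = 1.268
Apply the formula G_tilted = GHI * factor:
  G_tilted = 427 * 1.268
  G_tilted = 541.44 W/m^2

541.44


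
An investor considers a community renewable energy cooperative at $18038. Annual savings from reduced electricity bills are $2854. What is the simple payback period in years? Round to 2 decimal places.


Simple payback period = initial cost / annual savings
Payback = 18038 / 2854
Payback = 6.32 years

6.32


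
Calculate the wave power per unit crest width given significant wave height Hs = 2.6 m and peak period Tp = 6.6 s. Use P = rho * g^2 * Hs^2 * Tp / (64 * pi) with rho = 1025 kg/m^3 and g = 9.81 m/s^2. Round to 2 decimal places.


Apply wave power formula:
  g^2 = 9.81^2 = 96.2361
  Hs^2 = 2.6^2 = 6.76
  Numerator = rho * g^2 * Hs^2 * Tp = 1025 * 96.2361 * 6.76 * 6.6 = 4401011.58
  Denominator = 64 * pi = 201.0619
  P = 4401011.58 / 201.0619 = 21888.84 W/m

21888.84


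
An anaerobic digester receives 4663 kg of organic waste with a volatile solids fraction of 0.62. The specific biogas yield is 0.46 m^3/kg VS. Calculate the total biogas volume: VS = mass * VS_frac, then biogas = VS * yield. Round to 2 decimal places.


Compute volatile solids:
  VS = mass * VS_fraction = 4663 * 0.62 = 2891.06 kg
Calculate biogas volume:
  Biogas = VS * specific_yield = 2891.06 * 0.46
  Biogas = 1329.89 m^3

1329.89


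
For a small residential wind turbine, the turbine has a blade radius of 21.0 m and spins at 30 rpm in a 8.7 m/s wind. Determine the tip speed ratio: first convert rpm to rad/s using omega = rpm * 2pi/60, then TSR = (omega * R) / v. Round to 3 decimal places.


Convert rotational speed to rad/s:
  omega = 30 * 2 * pi / 60 = 3.1416 rad/s
Compute tip speed:
  v_tip = omega * R = 3.1416 * 21.0 = 65.973 m/s
Tip speed ratio:
  TSR = v_tip / v_wind = 65.973 / 8.7 = 7.583

7.583


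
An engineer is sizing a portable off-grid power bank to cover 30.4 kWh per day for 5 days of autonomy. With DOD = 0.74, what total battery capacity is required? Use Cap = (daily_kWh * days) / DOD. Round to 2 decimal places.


Total energy needed = daily * days = 30.4 * 5 = 152.0 kWh
Account for depth of discharge:
  Cap = total_energy / DOD = 152.0 / 0.74
  Cap = 205.41 kWh

205.41


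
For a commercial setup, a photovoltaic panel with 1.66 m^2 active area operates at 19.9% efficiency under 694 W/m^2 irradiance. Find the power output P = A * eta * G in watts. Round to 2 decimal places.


Use the solar power formula P = A * eta * G.
Given: A = 1.66 m^2, eta = 0.199, G = 694 W/m^2
P = 1.66 * 0.199 * 694
P = 229.26 W

229.26


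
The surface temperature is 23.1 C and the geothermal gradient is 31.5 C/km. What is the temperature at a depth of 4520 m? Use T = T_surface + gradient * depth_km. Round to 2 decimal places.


Convert depth to km: 4520 / 1000 = 4.52 km
Temperature increase = gradient * depth_km = 31.5 * 4.52 = 142.38 C
Temperature at depth = T_surface + delta_T = 23.1 + 142.38
T = 165.48 C

165.48


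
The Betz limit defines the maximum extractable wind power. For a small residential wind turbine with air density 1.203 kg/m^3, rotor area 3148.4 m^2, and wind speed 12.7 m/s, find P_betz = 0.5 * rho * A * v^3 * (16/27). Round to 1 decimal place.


The Betz coefficient Cp_max = 16/27 = 0.5926
v^3 = 12.7^3 = 2048.383
P_betz = 0.5 * rho * A * v^3 * Cp_max
P_betz = 0.5 * 1.203 * 3148.4 * 2048.383 * 0.5926
P_betz = 2298756.2 W

2298756.2


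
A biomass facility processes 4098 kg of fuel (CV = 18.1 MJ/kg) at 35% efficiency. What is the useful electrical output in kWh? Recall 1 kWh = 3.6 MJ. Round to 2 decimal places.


Total energy = mass * CV = 4098 * 18.1 = 74173.8 MJ
Useful energy = total * eta = 74173.8 * 0.35 = 25960.83 MJ
Convert to kWh: 25960.83 / 3.6
Useful energy = 7211.34 kWh

7211.34


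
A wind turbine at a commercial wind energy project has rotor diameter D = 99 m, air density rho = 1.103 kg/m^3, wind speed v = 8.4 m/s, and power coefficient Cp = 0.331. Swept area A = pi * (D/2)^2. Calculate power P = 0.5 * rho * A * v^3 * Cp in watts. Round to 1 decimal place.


Step 1 -- Compute swept area:
  A = pi * (D/2)^2 = pi * (99/2)^2 = 7697.69 m^2
Step 2 -- Apply wind power equation:
  P = 0.5 * rho * A * v^3 * Cp
  v^3 = 8.4^3 = 592.704
  P = 0.5 * 1.103 * 7697.69 * 592.704 * 0.331
  P = 832859.3 W

832859.3


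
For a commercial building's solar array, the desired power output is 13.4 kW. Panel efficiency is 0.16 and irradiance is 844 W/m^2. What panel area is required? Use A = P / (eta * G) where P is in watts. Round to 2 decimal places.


Convert target power to watts: P = 13.4 * 1000 = 13400.0 W
Compute denominator: eta * G = 0.16 * 844 = 135.04
Required area A = P / (eta * G) = 13400.0 / 135.04
A = 99.23 m^2

99.23


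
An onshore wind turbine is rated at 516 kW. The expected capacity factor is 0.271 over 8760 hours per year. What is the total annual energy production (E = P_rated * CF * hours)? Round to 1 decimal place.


Annual energy = rated_kW * capacity_factor * hours_per_year
Given: P_rated = 516 kW, CF = 0.271, hours = 8760
E = 516 * 0.271 * 8760
E = 1224963.4 kWh

1224963.4


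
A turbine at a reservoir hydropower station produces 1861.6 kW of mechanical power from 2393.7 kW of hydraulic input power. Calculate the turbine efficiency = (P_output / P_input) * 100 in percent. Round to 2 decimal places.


Turbine efficiency = (output power / input power) * 100
eta = (1861.6 / 2393.7) * 100
eta = 77.77%

77.77


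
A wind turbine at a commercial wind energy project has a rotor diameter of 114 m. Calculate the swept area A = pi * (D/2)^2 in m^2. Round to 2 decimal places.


Compute the rotor radius:
  r = D / 2 = 114 / 2 = 57.0 m
Calculate swept area:
  A = pi * r^2 = pi * 57.0^2
  A = 10207.03 m^2

10207.03


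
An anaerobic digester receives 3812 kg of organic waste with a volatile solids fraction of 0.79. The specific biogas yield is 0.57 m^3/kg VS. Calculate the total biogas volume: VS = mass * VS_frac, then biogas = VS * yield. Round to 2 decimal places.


Compute volatile solids:
  VS = mass * VS_fraction = 3812 * 0.79 = 3011.48 kg
Calculate biogas volume:
  Biogas = VS * specific_yield = 3011.48 * 0.57
  Biogas = 1716.54 m^3

1716.54


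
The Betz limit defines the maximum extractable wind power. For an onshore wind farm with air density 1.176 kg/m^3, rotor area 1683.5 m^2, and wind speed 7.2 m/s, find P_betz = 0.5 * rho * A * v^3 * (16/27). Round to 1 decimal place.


The Betz coefficient Cp_max = 16/27 = 0.5926
v^3 = 7.2^3 = 373.248
P_betz = 0.5 * rho * A * v^3 * Cp_max
P_betz = 0.5 * 1.176 * 1683.5 * 373.248 * 0.5926
P_betz = 218949.6 W

218949.6


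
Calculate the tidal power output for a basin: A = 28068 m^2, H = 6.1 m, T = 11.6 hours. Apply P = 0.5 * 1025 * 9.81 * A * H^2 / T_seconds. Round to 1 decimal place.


Convert period to seconds: T = 11.6 * 3600 = 41760.0 s
H^2 = 6.1^2 = 37.21
P = 0.5 * rho * g * A * H^2 / T
P = 0.5 * 1025 * 9.81 * 28068 * 37.21 / 41760.0
P = 125740.0 W

125740.0


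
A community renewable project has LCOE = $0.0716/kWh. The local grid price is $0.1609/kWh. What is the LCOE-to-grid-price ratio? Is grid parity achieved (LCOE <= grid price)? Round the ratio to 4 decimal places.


Compare LCOE to grid price:
  LCOE = $0.0716/kWh, Grid price = $0.1609/kWh
  Ratio = LCOE / grid_price = 0.0716 / 0.1609 = 0.4450
  Grid parity achieved (ratio <= 1)? yes

0.4450


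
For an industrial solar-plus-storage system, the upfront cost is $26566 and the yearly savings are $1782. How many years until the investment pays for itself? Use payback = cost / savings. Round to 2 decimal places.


Simple payback period = initial cost / annual savings
Payback = 26566 / 1782
Payback = 14.91 years

14.91


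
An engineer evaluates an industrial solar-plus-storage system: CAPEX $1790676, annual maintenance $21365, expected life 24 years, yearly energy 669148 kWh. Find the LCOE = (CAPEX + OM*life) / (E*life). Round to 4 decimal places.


Total cost = CAPEX + OM * lifetime = 1790676 + 21365 * 24 = 1790676 + 512760 = 2303436
Total generation = annual * lifetime = 669148 * 24 = 16059552 kWh
LCOE = 2303436 / 16059552
LCOE = 0.1434 $/kWh

0.1434


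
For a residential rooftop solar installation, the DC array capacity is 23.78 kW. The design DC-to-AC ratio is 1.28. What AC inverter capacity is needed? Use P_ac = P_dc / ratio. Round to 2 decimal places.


The inverter AC capacity is determined by the DC/AC ratio.
Given: P_dc = 23.78 kW, DC/AC ratio = 1.28
P_ac = P_dc / ratio = 23.78 / 1.28
P_ac = 18.58 kW

18.58


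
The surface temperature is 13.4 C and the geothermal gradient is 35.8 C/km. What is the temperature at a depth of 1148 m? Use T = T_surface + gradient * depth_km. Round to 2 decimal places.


Convert depth to km: 1148 / 1000 = 1.148 km
Temperature increase = gradient * depth_km = 35.8 * 1.148 = 41.1 C
Temperature at depth = T_surface + delta_T = 13.4 + 41.1
T = 54.50 C

54.50


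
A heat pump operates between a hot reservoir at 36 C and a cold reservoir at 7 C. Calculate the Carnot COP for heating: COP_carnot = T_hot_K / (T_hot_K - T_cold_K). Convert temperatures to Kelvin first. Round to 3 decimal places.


Convert to Kelvin:
  T_hot = 36 + 273.15 = 309.15 K
  T_cold = 7 + 273.15 = 280.15 K
Apply Carnot COP formula:
  COP = T_hot_K / (T_hot_K - T_cold_K) = 309.15 / 29.0
  COP = 10.660

10.660


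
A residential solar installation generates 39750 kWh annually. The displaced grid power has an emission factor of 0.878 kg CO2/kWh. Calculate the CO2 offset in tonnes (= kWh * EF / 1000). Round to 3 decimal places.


CO2 offset in kg = generation * emission_factor
CO2 offset = 39750 * 0.878 = 34900.5 kg
Convert to tonnes:
  CO2 offset = 34900.5 / 1000 = 34.901 tonnes

34.901


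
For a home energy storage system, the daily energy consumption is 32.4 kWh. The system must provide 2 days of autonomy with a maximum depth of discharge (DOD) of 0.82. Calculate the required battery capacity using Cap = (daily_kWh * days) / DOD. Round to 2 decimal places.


Total energy needed = daily * days = 32.4 * 2 = 64.8 kWh
Account for depth of discharge:
  Cap = total_energy / DOD = 64.8 / 0.82
  Cap = 79.02 kWh

79.02


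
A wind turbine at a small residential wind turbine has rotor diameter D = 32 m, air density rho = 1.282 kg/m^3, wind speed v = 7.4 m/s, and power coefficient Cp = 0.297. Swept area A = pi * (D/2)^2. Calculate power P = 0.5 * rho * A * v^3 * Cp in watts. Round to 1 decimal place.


Step 1 -- Compute swept area:
  A = pi * (D/2)^2 = pi * (32/2)^2 = 804.25 m^2
Step 2 -- Apply wind power equation:
  P = 0.5 * rho * A * v^3 * Cp
  v^3 = 7.4^3 = 405.224
  P = 0.5 * 1.282 * 804.25 * 405.224 * 0.297
  P = 62044.0 W

62044.0


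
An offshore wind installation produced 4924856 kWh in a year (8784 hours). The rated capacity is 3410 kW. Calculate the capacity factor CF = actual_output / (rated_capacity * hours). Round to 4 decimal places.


Capacity factor = actual output / maximum possible output
Maximum possible = rated * hours = 3410 * 8784 = 29953440 kWh
CF = 4924856 / 29953440
CF = 0.1644

0.1644


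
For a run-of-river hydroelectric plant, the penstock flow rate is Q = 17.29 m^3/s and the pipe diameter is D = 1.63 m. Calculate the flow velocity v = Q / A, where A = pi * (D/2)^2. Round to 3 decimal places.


Compute pipe cross-sectional area:
  A = pi * (D/2)^2 = pi * (1.63/2)^2 = 2.0867 m^2
Calculate velocity:
  v = Q / A = 17.29 / 2.0867
  v = 8.286 m/s

8.286


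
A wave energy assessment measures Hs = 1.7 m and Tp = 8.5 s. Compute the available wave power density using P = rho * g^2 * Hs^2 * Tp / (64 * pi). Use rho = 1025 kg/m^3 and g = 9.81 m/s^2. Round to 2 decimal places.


Apply wave power formula:
  g^2 = 9.81^2 = 96.2361
  Hs^2 = 1.7^2 = 2.89
  Numerator = rho * g^2 * Hs^2 * Tp = 1025 * 96.2361 * 2.89 * 8.5 = 2423140.79
  Denominator = 64 * pi = 201.0619
  P = 2423140.79 / 201.0619 = 12051.71 W/m

12051.71


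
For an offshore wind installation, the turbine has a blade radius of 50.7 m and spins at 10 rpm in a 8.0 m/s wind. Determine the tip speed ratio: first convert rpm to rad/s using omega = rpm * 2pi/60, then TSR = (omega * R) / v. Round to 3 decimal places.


Convert rotational speed to rad/s:
  omega = 10 * 2 * pi / 60 = 1.0472 rad/s
Compute tip speed:
  v_tip = omega * R = 1.0472 * 50.7 = 53.093 m/s
Tip speed ratio:
  TSR = v_tip / v_wind = 53.093 / 8.0 = 6.637

6.637


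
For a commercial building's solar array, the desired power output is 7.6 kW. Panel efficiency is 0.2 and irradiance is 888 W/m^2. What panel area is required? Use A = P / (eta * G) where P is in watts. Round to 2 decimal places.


Convert target power to watts: P = 7.6 * 1000 = 7600.0 W
Compute denominator: eta * G = 0.2 * 888 = 177.6
Required area A = P / (eta * G) = 7600.0 / 177.6
A = 42.79 m^2

42.79


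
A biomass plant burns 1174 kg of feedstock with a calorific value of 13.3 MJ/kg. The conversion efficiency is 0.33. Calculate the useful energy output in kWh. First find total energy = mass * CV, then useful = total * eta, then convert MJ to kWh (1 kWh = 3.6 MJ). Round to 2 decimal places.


Total energy = mass * CV = 1174 * 13.3 = 15614.2 MJ
Useful energy = total * eta = 15614.2 * 0.33 = 5152.69 MJ
Convert to kWh: 5152.69 / 3.6
Useful energy = 1431.30 kWh

1431.30


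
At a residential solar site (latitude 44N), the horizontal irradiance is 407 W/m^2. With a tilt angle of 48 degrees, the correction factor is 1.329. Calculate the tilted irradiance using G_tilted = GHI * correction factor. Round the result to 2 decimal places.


Identify the given values:
  GHI = 407 W/m^2, tilt correction factor = 1.329
Apply the formula G_tilted = GHI * factor:
  G_tilted = 407 * 1.329
  G_tilted = 540.90 W/m^2

540.90
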